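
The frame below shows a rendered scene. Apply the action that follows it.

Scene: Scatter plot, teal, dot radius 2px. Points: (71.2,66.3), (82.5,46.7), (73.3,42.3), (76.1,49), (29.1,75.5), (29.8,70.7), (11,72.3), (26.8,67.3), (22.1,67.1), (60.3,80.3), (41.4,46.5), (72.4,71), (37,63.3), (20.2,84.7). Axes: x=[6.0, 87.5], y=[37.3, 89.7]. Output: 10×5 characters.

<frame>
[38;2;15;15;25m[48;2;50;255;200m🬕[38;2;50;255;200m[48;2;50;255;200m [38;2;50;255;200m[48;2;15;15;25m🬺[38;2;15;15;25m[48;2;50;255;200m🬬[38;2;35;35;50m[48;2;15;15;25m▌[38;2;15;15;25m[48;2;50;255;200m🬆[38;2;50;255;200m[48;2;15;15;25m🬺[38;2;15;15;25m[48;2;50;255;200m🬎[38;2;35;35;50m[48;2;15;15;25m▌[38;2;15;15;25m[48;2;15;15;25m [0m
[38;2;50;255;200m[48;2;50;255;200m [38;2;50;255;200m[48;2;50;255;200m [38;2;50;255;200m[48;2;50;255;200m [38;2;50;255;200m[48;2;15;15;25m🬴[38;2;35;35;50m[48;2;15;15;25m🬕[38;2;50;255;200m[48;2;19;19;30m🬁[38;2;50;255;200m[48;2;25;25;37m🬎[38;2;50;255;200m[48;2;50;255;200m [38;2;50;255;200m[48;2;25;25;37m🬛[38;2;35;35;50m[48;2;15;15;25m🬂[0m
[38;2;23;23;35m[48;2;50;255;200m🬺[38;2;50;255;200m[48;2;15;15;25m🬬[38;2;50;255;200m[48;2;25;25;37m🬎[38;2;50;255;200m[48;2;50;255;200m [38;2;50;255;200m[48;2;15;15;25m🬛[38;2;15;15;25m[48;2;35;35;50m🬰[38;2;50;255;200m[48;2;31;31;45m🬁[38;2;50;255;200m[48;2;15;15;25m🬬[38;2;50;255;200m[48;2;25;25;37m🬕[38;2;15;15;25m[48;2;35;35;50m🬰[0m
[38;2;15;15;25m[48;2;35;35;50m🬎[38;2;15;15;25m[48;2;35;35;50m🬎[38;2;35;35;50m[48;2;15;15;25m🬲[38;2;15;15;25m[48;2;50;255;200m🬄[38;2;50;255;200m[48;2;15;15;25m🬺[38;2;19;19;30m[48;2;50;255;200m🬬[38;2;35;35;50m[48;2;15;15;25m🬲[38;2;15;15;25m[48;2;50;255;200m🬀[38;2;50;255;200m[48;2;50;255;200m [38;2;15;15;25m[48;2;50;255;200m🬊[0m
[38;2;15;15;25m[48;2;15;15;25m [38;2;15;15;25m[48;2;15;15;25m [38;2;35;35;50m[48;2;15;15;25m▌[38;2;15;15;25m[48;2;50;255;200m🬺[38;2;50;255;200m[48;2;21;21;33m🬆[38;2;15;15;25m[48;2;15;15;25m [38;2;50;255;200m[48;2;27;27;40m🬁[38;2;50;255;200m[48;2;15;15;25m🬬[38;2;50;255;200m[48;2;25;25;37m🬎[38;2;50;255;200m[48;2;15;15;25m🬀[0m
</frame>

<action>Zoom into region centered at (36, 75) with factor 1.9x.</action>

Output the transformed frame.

<frame>
[38;2;15;15;25m[48;2;50;255;200m🬆[38;2;50;255;200m[48;2;15;15;25m🬺[38;2;23;23;35m[48;2;50;255;200m🬬[38;2;15;15;25m[48;2;15;15;25m [38;2;35;35;50m[48;2;15;15;25m▌[38;2;15;15;25m[48;2;15;15;25m [38;2;35;35;50m[48;2;15;15;25m▌[38;2;15;15;25m[48;2;15;15;25m [38;2;35;35;50m[48;2;15;15;25m▌[38;2;15;15;25m[48;2;15;15;25m [0m
[38;2;50;255;200m[48;2;19;19;30m🬁[38;2;50;255;200m[48;2;15;15;25m🬆[38;2;31;31;45m[48;2;50;255;200m🬝[38;2;50;255;200m[48;2;28;28;41m🬱[38;2;35;35;50m[48;2;15;15;25m🬕[38;2;35;35;50m[48;2;15;15;25m🬂[38;2;35;35;50m[48;2;15;15;25m🬕[38;2;35;35;50m[48;2;15;15;25m🬂[38;2;35;35;50m[48;2;15;15;25m🬕[38;2;35;35;50m[48;2;15;15;25m🬂[0m
[38;2;15;15;25m[48;2;35;35;50m🬰[38;2;15;15;25m[48;2;35;35;50m🬰[38;2;50;255;200m[48;2;35;35;50m🬨[38;2;50;255;200m[48;2;50;255;200m [38;2;50;255;200m[48;2;27;27;40m🬀[38;2;15;15;25m[48;2;35;35;50m🬰[38;2;35;35;50m[48;2;15;15;25m🬛[38;2;15;15;25m[48;2;35;35;50m🬰[38;2;35;35;50m[48;2;15;15;25m🬛[38;2;15;15;25m[48;2;35;35;50m🬰[0m
[38;2;19;19;30m[48;2;50;255;200m🬝[38;2;15;15;25m[48;2;50;255;200m🬀[38;2;50;255;200m[48;2;50;255;200m [38;2;50;255;200m[48;2;35;35;50m🬝[38;2;50;255;200m[48;2;25;25;37m🬶[38;2;19;19;30m[48;2;50;255;200m🬬[38;2;35;35;50m[48;2;15;15;25m🬲[38;2;15;15;25m[48;2;35;35;50m🬎[38;2;35;35;50m[48;2;15;15;25m🬲[38;2;15;15;25m[48;2;35;35;50m🬎[0m
[38;2;15;15;25m[48;2;15;15;25m [38;2;50;255;200m[48;2;15;15;25m🬊[38;2;50;255;200m[48;2;25;25;37m🬂[38;2;15;15;25m[48;2;50;255;200m🬺[38;2;50;255;200m[48;2;35;35;50m🬬[38;2;50;255;200m[48;2;15;15;25m🬆[38;2;35;35;50m[48;2;15;15;25m▌[38;2;15;15;25m[48;2;15;15;25m [38;2;35;35;50m[48;2;15;15;25m▌[38;2;15;15;25m[48;2;15;15;25m [0m
</frame>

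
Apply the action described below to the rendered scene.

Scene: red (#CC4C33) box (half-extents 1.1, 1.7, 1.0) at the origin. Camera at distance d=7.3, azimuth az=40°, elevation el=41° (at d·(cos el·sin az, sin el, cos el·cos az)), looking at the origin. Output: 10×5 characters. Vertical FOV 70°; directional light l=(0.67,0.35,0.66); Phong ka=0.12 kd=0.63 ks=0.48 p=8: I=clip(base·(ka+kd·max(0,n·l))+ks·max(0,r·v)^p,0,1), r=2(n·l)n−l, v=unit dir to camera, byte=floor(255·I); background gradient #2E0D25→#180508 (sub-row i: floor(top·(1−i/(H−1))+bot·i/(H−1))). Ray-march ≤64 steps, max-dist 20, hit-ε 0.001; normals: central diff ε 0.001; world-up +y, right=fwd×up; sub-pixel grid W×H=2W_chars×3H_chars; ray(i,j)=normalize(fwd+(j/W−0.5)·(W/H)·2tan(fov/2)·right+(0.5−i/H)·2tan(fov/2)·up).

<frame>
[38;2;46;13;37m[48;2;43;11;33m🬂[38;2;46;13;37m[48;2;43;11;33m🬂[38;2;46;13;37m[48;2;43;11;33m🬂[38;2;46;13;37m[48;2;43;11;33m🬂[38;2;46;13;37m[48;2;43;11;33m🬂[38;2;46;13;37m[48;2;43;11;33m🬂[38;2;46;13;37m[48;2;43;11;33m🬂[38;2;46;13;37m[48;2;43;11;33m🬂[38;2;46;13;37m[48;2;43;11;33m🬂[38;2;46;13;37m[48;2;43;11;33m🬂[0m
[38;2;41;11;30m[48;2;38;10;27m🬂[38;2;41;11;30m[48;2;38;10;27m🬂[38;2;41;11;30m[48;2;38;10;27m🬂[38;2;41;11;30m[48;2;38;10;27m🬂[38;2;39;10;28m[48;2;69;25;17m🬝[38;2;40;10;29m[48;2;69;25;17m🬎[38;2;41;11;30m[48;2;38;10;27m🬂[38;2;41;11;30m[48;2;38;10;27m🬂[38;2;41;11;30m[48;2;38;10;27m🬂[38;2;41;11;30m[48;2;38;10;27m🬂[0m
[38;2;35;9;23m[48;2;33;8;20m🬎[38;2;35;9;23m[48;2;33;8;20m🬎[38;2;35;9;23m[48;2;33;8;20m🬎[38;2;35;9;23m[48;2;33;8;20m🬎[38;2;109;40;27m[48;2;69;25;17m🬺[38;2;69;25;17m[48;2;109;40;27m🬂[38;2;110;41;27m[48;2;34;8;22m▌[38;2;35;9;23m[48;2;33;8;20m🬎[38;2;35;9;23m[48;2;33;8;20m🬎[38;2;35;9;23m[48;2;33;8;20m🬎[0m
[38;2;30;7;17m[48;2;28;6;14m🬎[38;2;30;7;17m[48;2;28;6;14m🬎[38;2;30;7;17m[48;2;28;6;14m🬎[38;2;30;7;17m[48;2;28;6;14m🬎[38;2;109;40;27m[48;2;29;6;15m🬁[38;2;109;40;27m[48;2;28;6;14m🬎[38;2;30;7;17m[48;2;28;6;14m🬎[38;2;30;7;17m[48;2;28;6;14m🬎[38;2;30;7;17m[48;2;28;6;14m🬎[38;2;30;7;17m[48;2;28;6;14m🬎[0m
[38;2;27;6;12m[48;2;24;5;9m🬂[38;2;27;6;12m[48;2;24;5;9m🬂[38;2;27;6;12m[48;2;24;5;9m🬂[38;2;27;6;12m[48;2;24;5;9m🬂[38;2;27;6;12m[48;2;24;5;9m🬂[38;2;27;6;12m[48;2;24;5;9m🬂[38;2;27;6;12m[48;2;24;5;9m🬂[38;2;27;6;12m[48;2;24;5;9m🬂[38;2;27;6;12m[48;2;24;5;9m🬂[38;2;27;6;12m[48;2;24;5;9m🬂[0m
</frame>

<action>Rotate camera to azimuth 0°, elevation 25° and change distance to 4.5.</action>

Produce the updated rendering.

<frame>
[38;2;46;13;37m[48;2;43;11;33m🬂[38;2;46;13;37m[48;2;43;11;33m🬂[38;2;46;13;37m[48;2;43;11;33m🬂[38;2;46;13;37m[48;2;43;11;33m🬂[38;2;46;13;37m[48;2;43;11;33m🬂[38;2;46;13;37m[48;2;43;11;33m🬂[38;2;46;13;37m[48;2;43;11;33m🬂[38;2;46;13;37m[48;2;43;11;33m🬂[38;2;46;13;37m[48;2;43;11;33m🬂[38;2;46;13;37m[48;2;43;11;33m🬂[0m
[38;2;41;11;30m[48;2;38;10;27m🬂[38;2;41;11;30m[48;2;38;10;27m🬂[38;2;41;11;30m[48;2;38;10;27m🬂[38;2;36;10;23m[48;2;109;40;27m🬕[38;2;41;11;30m[48;2;109;40;27m🬂[38;2;41;11;30m[48;2;111;43;29m🬂[38;2;41;11;30m[48;2;118;50;36m🬂[38;2;128;47;32m[48;2;39;10;28m🬃[38;2;41;11;30m[48;2;38;10;27m🬂[38;2;41;11;30m[48;2;38;10;27m🬂[0m
[38;2;35;9;23m[48;2;33;8;20m🬎[38;2;35;9;23m[48;2;33;8;20m🬎[38;2;35;9;23m[48;2;33;8;20m🬎[38;2;109;40;27m[48;2;34;8;22m▐[38;2;109;40;27m[48;2;109;40;27m [38;2;110;41;28m[48;2;109;40;27m🬊[38;2;115;46;33m[48;2;111;42;29m🬁[38;2;35;9;23m[48;2;33;8;20m🬎[38;2;35;9;23m[48;2;33;8;20m🬎[38;2;35;9;23m[48;2;33;8;20m🬎[0m
[38;2;30;7;17m[48;2;28;6;14m🬎[38;2;30;7;17m[48;2;28;6;14m🬎[38;2;30;7;17m[48;2;28;6;14m🬎[38;2;109;40;27m[48;2;29;6;15m🬉[38;2;109;40;27m[48;2;109;40;27m [38;2;109;40;27m[48;2;109;40;27m [38;2;109;40;27m[48;2;28;6;14m🬝[38;2;30;7;17m[48;2;28;6;14m🬎[38;2;30;7;17m[48;2;28;6;14m🬎[38;2;30;7;17m[48;2;28;6;14m🬎[0m
[38;2;27;6;12m[48;2;24;5;9m🬂[38;2;27;6;12m[48;2;24;5;9m🬂[38;2;27;6;12m[48;2;24;5;9m🬂[38;2;27;6;12m[48;2;24;5;9m🬂[38;2;109;40;27m[48;2;24;5;9m🬂[38;2;109;40;27m[48;2;24;5;9m🬂[38;2;109;40;27m[48;2;25;5;9m🬀[38;2;27;6;12m[48;2;24;5;9m🬂[38;2;27;6;12m[48;2;24;5;9m🬂[38;2;27;6;12m[48;2;24;5;9m🬂[0m
</frame>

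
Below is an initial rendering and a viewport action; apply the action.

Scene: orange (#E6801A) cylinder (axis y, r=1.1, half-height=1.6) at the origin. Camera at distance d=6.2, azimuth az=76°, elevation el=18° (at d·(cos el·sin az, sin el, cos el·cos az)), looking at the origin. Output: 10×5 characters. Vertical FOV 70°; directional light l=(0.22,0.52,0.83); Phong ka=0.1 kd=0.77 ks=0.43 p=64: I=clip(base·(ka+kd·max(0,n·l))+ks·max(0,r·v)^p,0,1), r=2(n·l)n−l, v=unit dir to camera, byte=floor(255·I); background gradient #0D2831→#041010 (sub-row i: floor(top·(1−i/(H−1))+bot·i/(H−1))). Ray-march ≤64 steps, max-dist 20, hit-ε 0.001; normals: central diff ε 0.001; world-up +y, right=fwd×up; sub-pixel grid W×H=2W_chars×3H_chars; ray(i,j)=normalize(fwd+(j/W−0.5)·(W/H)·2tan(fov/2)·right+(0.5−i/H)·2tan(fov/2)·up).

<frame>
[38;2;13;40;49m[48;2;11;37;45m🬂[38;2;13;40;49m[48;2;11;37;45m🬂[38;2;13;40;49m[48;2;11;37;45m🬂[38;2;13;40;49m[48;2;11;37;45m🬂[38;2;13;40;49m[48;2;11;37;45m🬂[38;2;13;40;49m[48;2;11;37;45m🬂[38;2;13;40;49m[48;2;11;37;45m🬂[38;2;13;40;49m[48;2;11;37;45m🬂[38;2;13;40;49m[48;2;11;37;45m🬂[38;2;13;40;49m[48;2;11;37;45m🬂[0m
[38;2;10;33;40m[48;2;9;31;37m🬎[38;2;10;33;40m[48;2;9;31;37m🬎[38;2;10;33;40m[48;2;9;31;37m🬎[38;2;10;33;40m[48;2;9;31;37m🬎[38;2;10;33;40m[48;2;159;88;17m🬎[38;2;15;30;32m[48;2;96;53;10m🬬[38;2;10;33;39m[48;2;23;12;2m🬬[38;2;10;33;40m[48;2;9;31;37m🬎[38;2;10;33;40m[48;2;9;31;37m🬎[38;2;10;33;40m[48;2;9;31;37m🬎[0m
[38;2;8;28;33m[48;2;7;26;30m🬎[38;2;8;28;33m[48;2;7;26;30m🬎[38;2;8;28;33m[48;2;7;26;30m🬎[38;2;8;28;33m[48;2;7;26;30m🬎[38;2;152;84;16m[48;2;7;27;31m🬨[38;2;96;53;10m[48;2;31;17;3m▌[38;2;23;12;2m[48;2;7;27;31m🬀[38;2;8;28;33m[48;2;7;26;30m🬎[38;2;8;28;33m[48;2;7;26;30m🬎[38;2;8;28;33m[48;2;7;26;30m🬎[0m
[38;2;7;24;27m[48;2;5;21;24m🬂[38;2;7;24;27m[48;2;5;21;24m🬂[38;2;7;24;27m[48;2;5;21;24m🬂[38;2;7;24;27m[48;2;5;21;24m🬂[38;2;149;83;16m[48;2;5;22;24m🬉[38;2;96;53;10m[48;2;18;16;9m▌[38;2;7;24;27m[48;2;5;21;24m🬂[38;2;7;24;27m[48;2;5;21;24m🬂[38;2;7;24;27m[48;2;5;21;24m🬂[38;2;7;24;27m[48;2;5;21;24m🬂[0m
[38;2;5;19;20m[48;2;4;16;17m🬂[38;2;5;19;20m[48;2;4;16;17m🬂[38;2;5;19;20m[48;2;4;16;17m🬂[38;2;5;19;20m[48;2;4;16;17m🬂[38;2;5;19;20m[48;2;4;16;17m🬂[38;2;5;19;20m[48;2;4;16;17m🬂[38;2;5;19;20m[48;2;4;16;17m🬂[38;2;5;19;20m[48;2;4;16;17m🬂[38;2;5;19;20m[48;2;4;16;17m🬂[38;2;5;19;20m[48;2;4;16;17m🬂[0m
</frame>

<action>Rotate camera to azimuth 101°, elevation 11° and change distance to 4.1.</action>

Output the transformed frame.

<frame>
[38;2;13;40;49m[48;2;11;37;45m🬂[38;2;13;40;49m[48;2;11;37;45m🬂[38;2;13;40;49m[48;2;11;37;45m🬂[38;2;13;40;49m[48;2;11;37;45m🬂[38;2;13;40;49m[48;2;11;37;45m🬂[38;2;13;40;49m[48;2;11;37;45m🬂[38;2;13;40;49m[48;2;11;37;45m🬂[38;2;13;40;49m[48;2;11;37;45m🬂[38;2;13;40;49m[48;2;11;37;45m🬂[38;2;13;40;49m[48;2;11;37;45m🬂[0m
[38;2;10;33;40m[48;2;9;31;37m🬎[38;2;10;33;40m[48;2;9;31;37m🬎[38;2;10;33;40m[48;2;9;31;37m🬎[38;2;10;32;39m[48;2;154;86;17m▌[38;2;69;38;7m[48;2;107;59;12m▐[38;2;33;18;3m[48;2;23;12;2m▌[38;2;23;12;2m[48;2;23;12;2m [38;2;10;33;40m[48;2;9;31;37m🬎[38;2;10;33;40m[48;2;9;31;37m🬎[38;2;10;33;40m[48;2;9;31;37m🬎[0m
[38;2;8;28;33m[48;2;7;26;30m🬎[38;2;8;28;33m[48;2;7;26;30m🬎[38;2;8;28;33m[48;2;7;26;30m🬎[38;2;164;91;18m[48;2;7;27;31m🬉[38;2;71;39;7m[48;2;111;62;12m▐[38;2;33;18;3m[48;2;23;12;2m▌[38;2;23;12;2m[48;2;7;26;30m🬝[38;2;8;28;33m[48;2;7;26;30m🬎[38;2;8;28;33m[48;2;7;26;30m🬎[38;2;8;28;33m[48;2;7;26;30m🬎[0m
[38;2;7;24;27m[48;2;5;21;24m🬂[38;2;7;24;27m[48;2;5;21;24m🬂[38;2;7;24;27m[48;2;5;21;24m🬂[38;2;7;24;27m[48;2;5;21;24m🬂[38;2;73;40;8m[48;2;116;65;13m▐[38;2;33;18;3m[48;2;23;12;2m▌[38;2;23;12;2m[48;2;6;22;25m▌[38;2;7;24;27m[48;2;5;21;24m🬂[38;2;7;24;27m[48;2;5;21;24m🬂[38;2;7;24;27m[48;2;5;21;24m🬂[0m
[38;2;5;19;20m[48;2;4;16;17m🬂[38;2;5;19;20m[48;2;4;16;17m🬂[38;2;5;19;20m[48;2;4;16;17m🬂[38;2;5;19;20m[48;2;4;16;17m🬂[38;2;90;50;9m[48;2;4;16;16m🬊[38;2;28;15;2m[48;2;4;16;16m🬎[38;2;23;12;2m[48;2;4;17;17m🬀[38;2;5;19;20m[48;2;4;16;17m🬂[38;2;5;19;20m[48;2;4;16;17m🬂[38;2;5;19;20m[48;2;4;16;17m🬂[0m
</frame>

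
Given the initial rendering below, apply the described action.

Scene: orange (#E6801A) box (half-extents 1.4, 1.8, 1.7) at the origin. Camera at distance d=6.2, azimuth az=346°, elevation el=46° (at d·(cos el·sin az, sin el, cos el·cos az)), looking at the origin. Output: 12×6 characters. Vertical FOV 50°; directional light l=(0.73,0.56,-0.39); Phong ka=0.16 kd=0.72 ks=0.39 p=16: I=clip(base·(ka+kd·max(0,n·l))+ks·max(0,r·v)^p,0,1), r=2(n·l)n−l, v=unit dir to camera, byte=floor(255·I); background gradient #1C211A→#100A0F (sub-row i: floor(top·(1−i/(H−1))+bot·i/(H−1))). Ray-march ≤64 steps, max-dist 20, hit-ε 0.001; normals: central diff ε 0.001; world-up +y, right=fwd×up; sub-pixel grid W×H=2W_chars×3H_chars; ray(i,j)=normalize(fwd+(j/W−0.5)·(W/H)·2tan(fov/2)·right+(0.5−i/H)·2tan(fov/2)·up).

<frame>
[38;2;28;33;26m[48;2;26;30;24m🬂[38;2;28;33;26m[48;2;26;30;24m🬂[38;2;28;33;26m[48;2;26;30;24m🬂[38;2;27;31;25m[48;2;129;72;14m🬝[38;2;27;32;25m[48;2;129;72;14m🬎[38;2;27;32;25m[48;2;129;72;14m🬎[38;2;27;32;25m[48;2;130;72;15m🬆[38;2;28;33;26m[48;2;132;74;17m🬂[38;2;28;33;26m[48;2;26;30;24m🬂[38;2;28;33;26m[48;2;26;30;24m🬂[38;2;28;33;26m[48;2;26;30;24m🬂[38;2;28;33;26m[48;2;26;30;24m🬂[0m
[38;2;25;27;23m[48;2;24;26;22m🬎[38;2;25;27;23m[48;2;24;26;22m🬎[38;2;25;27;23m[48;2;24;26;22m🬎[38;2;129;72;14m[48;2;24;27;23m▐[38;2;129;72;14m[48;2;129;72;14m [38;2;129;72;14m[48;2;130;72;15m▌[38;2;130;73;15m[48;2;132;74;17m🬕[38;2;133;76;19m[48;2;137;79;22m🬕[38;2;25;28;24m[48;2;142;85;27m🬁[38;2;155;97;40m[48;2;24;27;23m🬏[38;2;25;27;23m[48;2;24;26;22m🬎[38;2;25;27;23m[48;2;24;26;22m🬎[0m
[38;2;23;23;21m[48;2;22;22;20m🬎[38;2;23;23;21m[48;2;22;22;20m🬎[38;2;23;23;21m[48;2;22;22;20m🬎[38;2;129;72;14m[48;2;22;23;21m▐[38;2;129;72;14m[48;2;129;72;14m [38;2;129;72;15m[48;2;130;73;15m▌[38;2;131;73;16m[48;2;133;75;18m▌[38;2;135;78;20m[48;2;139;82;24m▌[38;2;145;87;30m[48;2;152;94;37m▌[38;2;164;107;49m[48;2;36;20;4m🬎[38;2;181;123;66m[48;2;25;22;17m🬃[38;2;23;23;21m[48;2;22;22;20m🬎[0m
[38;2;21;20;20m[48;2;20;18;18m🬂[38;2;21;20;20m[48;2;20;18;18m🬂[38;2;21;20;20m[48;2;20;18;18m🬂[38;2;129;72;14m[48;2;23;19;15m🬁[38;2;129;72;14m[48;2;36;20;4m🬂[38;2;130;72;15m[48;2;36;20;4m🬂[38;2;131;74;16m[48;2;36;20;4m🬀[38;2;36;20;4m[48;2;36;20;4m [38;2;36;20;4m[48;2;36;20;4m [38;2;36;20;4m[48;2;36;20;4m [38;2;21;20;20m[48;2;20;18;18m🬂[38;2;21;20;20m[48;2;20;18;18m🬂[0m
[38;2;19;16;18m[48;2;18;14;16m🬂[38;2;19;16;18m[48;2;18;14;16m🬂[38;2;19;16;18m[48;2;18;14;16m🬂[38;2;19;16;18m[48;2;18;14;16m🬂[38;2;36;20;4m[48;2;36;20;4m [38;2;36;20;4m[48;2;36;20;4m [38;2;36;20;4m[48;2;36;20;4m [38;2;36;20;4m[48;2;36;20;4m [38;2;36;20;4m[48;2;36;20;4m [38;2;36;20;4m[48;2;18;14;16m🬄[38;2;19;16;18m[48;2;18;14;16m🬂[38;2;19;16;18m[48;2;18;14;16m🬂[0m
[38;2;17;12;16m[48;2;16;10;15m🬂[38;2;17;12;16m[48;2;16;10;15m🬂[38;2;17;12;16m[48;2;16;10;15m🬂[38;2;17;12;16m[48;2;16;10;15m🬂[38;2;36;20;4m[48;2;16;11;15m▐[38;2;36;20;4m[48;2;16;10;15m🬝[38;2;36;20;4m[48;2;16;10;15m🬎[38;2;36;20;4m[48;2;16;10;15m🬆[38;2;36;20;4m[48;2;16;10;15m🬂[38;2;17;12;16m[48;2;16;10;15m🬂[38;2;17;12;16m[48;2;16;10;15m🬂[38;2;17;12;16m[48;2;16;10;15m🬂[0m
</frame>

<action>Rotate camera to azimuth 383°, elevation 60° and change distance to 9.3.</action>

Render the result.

<frame>
[38;2;28;33;26m[48;2;26;30;24m🬂[38;2;28;33;26m[48;2;26;30;24m🬂[38;2;28;33;26m[48;2;26;30;24m🬂[38;2;28;33;26m[48;2;26;30;24m🬂[38;2;28;33;26m[48;2;26;30;24m🬂[38;2;28;33;26m[48;2;26;30;24m🬂[38;2;28;33;26m[48;2;26;30;24m🬂[38;2;28;33;26m[48;2;26;30;24m🬂[38;2;28;33;26m[48;2;26;30;24m🬂[38;2;28;33;26m[48;2;26;30;24m🬂[38;2;28;33;26m[48;2;26;30;24m🬂[38;2;28;33;26m[48;2;26;30;24m🬂[0m
[38;2;25;27;23m[48;2;24;26;22m🬎[38;2;25;27;23m[48;2;24;26;22m🬎[38;2;25;27;23m[48;2;24;26;22m🬎[38;2;25;27;23m[48;2;24;26;22m🬎[38;2;25;27;23m[48;2;24;26;22m🬎[38;2;25;28;24m[48;2;129;72;14m🬂[38;2;25;28;24m[48;2;129;72;14m🬂[38;2;25;27;23m[48;2;129;72;14m🬎[38;2;129;72;14m[48;2;24;27;23m🬏[38;2;25;27;23m[48;2;24;26;22m🬎[38;2;25;27;23m[48;2;24;26;22m🬎[38;2;25;27;23m[48;2;24;26;22m🬎[0m
[38;2;23;23;21m[48;2;22;22;20m🬎[38;2;23;23;21m[48;2;22;22;20m🬎[38;2;23;23;21m[48;2;22;22;20m🬎[38;2;23;23;21m[48;2;22;22;20m🬎[38;2;129;72;14m[48;2;23;23;21m🬷[38;2;129;72;14m[48;2;129;72;14m [38;2;129;72;14m[48;2;129;72;14m [38;2;129;72;14m[48;2;129;72;14m [38;2;129;72;14m[48;2;22;22;20m🬀[38;2;23;23;21m[48;2;22;22;20m🬎[38;2;23;23;21m[48;2;22;22;20m🬎[38;2;23;23;21m[48;2;22;22;20m🬎[0m
[38;2;21;20;20m[48;2;20;18;18m🬂[38;2;21;20;20m[48;2;20;18;18m🬂[38;2;21;20;20m[48;2;20;18;18m🬂[38;2;129;72;14m[48;2;20;18;18m🬁[38;2;129;72;14m[48;2;36;20;4m🬂[38;2;129;72;14m[48;2;36;20;4m🬎[38;2;129;72;14m[48;2;36;20;4m🬬[38;2;129;72;14m[48;2;20;19;19m▌[38;2;21;20;20m[48;2;20;18;18m🬂[38;2;21;20;20m[48;2;20;18;18m🬂[38;2;21;20;20m[48;2;20;18;18m🬂[38;2;21;20;20m[48;2;20;18;18m🬂[0m
[38;2;19;16;18m[48;2;18;14;16m🬂[38;2;19;16;18m[48;2;18;14;16m🬂[38;2;19;16;18m[48;2;18;14;16m🬂[38;2;19;16;18m[48;2;18;14;16m🬂[38;2;36;20;4m[48;2;18;14;16m🬁[38;2;36;20;4m[48;2;18;14;16m🬎[38;2;36;20;4m[48;2;18;14;16m🬬[38;2;19;16;18m[48;2;18;14;16m🬂[38;2;19;16;18m[48;2;18;14;16m🬂[38;2;19;16;18m[48;2;18;14;16m🬂[38;2;19;16;18m[48;2;18;14;16m🬂[38;2;19;16;18m[48;2;18;14;16m🬂[0m
[38;2;17;12;16m[48;2;16;10;15m🬂[38;2;17;12;16m[48;2;16;10;15m🬂[38;2;17;12;16m[48;2;16;10;15m🬂[38;2;17;12;16m[48;2;16;10;15m🬂[38;2;17;12;16m[48;2;16;10;15m🬂[38;2;17;12;16m[48;2;16;10;15m🬂[38;2;17;12;16m[48;2;16;10;15m🬂[38;2;17;12;16m[48;2;16;10;15m🬂[38;2;17;12;16m[48;2;16;10;15m🬂[38;2;17;12;16m[48;2;16;10;15m🬂[38;2;17;12;16m[48;2;16;10;15m🬂[38;2;17;12;16m[48;2;16;10;15m🬂[0m
</frame>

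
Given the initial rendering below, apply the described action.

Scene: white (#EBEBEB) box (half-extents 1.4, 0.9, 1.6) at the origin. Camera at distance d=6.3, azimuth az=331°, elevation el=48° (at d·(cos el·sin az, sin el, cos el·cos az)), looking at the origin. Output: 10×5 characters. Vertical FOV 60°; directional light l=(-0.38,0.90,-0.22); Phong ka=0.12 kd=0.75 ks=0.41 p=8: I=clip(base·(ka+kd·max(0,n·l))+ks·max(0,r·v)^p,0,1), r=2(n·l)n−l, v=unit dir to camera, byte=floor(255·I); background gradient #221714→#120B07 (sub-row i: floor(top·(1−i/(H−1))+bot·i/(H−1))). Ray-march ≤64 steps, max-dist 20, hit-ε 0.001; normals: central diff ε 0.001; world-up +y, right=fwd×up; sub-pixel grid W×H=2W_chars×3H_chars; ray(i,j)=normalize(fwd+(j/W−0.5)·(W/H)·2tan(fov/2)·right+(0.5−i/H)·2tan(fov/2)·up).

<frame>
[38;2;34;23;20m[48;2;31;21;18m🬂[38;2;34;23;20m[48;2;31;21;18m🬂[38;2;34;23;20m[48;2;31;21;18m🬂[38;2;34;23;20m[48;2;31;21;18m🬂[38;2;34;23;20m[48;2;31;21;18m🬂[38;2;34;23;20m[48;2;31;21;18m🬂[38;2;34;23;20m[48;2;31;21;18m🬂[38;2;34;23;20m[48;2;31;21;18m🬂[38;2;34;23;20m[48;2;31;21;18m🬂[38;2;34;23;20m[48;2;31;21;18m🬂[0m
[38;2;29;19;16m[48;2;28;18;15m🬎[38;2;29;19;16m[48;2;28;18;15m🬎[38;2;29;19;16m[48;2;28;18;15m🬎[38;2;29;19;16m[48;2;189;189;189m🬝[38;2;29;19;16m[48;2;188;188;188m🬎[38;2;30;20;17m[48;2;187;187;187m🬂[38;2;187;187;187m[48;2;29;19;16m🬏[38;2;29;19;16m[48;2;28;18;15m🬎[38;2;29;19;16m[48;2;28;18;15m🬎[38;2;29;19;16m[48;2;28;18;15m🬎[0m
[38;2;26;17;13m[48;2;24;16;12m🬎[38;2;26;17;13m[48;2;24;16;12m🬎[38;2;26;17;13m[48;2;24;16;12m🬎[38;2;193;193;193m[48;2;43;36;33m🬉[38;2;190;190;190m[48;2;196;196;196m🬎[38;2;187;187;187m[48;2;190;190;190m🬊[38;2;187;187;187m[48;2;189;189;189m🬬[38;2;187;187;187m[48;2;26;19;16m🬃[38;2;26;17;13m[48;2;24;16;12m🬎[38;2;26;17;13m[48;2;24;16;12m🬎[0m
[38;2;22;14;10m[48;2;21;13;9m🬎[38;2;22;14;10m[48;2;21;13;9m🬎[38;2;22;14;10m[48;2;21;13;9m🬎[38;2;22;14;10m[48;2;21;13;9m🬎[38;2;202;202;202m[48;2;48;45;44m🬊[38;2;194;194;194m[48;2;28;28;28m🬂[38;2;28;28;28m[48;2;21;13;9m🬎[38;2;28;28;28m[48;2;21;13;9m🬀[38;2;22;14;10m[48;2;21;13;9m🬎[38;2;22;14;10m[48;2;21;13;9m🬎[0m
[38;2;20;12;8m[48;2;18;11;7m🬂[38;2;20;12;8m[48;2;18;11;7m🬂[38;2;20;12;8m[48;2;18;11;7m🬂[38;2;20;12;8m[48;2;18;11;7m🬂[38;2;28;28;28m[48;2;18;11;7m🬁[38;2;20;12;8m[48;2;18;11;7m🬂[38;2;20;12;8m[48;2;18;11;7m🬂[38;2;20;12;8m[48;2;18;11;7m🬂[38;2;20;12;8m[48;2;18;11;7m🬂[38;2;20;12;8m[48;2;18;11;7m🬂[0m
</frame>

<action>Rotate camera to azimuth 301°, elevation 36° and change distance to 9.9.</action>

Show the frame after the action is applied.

<frame>
[38;2;34;23;20m[48;2;31;21;18m🬂[38;2;34;23;20m[48;2;31;21;18m🬂[38;2;34;23;20m[48;2;31;21;18m🬂[38;2;34;23;20m[48;2;31;21;18m🬂[38;2;34;23;20m[48;2;31;21;18m🬂[38;2;34;23;20m[48;2;31;21;18m🬂[38;2;34;23;20m[48;2;31;21;18m🬂[38;2;34;23;20m[48;2;31;21;18m🬂[38;2;34;23;20m[48;2;31;21;18m🬂[38;2;34;23;20m[48;2;31;21;18m🬂[0m
[38;2;29;19;16m[48;2;28;18;15m🬎[38;2;29;19;16m[48;2;28;18;15m🬎[38;2;29;19;16m[48;2;28;18;15m🬎[38;2;29;19;16m[48;2;28;18;15m🬎[38;2;29;19;16m[48;2;28;18;15m🬎[38;2;29;19;16m[48;2;28;18;15m🬎[38;2;29;19;16m[48;2;28;18;15m🬎[38;2;29;19;16m[48;2;28;18;15m🬎[38;2;29;19;16m[48;2;28;18;15m🬎[38;2;29;19;16m[48;2;28;18;15m🬎[0m
[38;2;26;17;13m[48;2;24;16;12m🬎[38;2;26;17;13m[48;2;24;16;12m🬎[38;2;26;17;13m[48;2;24;16;12m🬎[38;2;26;17;13m[48;2;24;16;12m🬎[38;2;72;69;68m[48;2;186;186;186m🬮[38;2;186;186;186m[48;2;95;95;95m🬬[38;2;186;186;186m[48;2;26;19;16m🬃[38;2;26;17;13m[48;2;24;16;12m🬎[38;2;26;17;13m[48;2;24;16;12m🬎[38;2;26;17;13m[48;2;24;16;12m🬎[0m
[38;2;22;14;10m[48;2;21;13;9m🬎[38;2;22;14;10m[48;2;21;13;9m🬎[38;2;22;14;10m[48;2;21;13;9m🬎[38;2;22;14;10m[48;2;21;13;9m🬎[38;2;95;95;95m[48;2;21;13;9m🬂[38;2;95;95;95m[48;2;23;17;14m🬂[38;2;22;14;10m[48;2;21;13;9m🬎[38;2;22;14;10m[48;2;21;13;9m🬎[38;2;22;14;10m[48;2;21;13;9m🬎[38;2;22;14;10m[48;2;21;13;9m🬎[0m
[38;2;20;12;8m[48;2;18;11;7m🬂[38;2;20;12;8m[48;2;18;11;7m🬂[38;2;20;12;8m[48;2;18;11;7m🬂[38;2;20;12;8m[48;2;18;11;7m🬂[38;2;20;12;8m[48;2;18;11;7m🬂[38;2;20;12;8m[48;2;18;11;7m🬂[38;2;20;12;8m[48;2;18;11;7m🬂[38;2;20;12;8m[48;2;18;11;7m🬂[38;2;20;12;8m[48;2;18;11;7m🬂[38;2;20;12;8m[48;2;18;11;7m🬂[0m
</frame>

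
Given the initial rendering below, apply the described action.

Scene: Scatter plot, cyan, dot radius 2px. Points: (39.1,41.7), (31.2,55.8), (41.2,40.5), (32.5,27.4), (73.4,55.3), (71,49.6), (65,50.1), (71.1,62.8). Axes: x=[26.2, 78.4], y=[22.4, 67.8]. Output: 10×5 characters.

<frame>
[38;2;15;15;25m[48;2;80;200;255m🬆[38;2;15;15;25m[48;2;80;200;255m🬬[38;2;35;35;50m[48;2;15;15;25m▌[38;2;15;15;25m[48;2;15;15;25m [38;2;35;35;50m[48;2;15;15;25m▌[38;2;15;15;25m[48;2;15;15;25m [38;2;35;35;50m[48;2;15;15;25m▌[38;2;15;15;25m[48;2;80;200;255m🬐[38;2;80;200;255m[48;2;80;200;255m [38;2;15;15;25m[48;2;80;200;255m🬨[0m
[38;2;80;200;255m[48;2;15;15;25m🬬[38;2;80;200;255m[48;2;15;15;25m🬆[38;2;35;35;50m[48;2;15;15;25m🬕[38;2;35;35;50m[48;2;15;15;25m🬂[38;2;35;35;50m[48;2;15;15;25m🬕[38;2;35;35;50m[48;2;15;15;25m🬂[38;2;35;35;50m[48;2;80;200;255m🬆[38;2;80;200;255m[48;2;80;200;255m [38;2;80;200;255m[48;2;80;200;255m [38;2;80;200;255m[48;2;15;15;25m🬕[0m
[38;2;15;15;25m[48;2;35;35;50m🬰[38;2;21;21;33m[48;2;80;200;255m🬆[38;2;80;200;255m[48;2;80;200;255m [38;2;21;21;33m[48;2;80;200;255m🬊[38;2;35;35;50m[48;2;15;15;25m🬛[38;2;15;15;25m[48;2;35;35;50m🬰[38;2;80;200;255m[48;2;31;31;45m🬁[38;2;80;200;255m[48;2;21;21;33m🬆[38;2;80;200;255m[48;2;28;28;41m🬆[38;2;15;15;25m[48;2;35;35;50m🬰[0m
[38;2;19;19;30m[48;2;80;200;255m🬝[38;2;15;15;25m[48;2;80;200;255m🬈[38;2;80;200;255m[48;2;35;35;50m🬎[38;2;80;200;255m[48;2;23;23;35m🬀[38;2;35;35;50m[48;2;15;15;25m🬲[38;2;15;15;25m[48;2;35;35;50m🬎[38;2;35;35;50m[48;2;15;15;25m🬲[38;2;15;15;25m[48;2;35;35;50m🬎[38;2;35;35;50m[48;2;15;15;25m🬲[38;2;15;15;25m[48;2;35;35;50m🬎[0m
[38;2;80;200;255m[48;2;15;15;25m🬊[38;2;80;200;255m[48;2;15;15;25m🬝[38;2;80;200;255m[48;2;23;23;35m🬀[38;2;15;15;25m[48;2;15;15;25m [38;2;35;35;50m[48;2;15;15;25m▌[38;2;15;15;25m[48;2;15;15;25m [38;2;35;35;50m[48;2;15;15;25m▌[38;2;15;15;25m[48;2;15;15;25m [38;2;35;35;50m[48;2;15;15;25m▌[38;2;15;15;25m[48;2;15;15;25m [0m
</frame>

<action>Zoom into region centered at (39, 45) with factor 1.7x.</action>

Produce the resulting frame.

<frame>
[38;2;15;15;25m[48;2;15;15;25m [38;2;15;15;25m[48;2;80;200;255m🬐[38;2;80;200;255m[48;2;80;200;255m [38;2;15;15;25m[48;2;80;200;255m🬸[38;2;35;35;50m[48;2;15;15;25m▌[38;2;15;15;25m[48;2;15;15;25m [38;2;35;35;50m[48;2;15;15;25m▌[38;2;15;15;25m[48;2;15;15;25m [38;2;35;35;50m[48;2;15;15;25m▌[38;2;15;15;25m[48;2;15;15;25m [0m
[38;2;35;35;50m[48;2;15;15;25m🬂[38;2;35;35;50m[48;2;15;15;25m🬂[38;2;80;200;255m[48;2;27;27;40m🬀[38;2;35;35;50m[48;2;15;15;25m🬂[38;2;35;35;50m[48;2;15;15;25m🬕[38;2;35;35;50m[48;2;15;15;25m🬂[38;2;35;35;50m[48;2;15;15;25m🬕[38;2;35;35;50m[48;2;15;15;25m🬂[38;2;35;35;50m[48;2;15;15;25m🬕[38;2;35;35;50m[48;2;15;15;25m🬂[0m
[38;2;15;15;25m[48;2;35;35;50m🬰[38;2;15;15;25m[48;2;35;35;50m🬰[38;2;35;35;50m[48;2;15;15;25m🬛[38;2;23;23;35m[48;2;80;200;255m🬝[38;2;35;35;50m[48;2;80;200;255m🬀[38;2;21;21;33m[48;2;80;200;255m🬊[38;2;35;35;50m[48;2;15;15;25m🬛[38;2;15;15;25m[48;2;35;35;50m🬰[38;2;35;35;50m[48;2;15;15;25m🬛[38;2;15;15;25m[48;2;35;35;50m🬰[0m
[38;2;15;15;25m[48;2;35;35;50m🬎[38;2;15;15;25m[48;2;35;35;50m🬎[38;2;35;35;50m[48;2;15;15;25m🬲[38;2;15;15;25m[48;2;35;35;50m🬎[38;2;80;200;255m[48;2;35;35;50m🬊[38;2;80;200;255m[48;2;35;35;50m🬝[38;2;80;200;255m[48;2;27;27;40m🬀[38;2;15;15;25m[48;2;35;35;50m🬎[38;2;35;35;50m[48;2;15;15;25m🬲[38;2;15;15;25m[48;2;35;35;50m🬎[0m
[38;2;15;15;25m[48;2;15;15;25m [38;2;15;15;25m[48;2;15;15;25m [38;2;35;35;50m[48;2;15;15;25m▌[38;2;15;15;25m[48;2;15;15;25m [38;2;35;35;50m[48;2;15;15;25m▌[38;2;15;15;25m[48;2;15;15;25m [38;2;35;35;50m[48;2;15;15;25m▌[38;2;15;15;25m[48;2;15;15;25m [38;2;35;35;50m[48;2;15;15;25m▌[38;2;15;15;25m[48;2;15;15;25m [0m
</frame>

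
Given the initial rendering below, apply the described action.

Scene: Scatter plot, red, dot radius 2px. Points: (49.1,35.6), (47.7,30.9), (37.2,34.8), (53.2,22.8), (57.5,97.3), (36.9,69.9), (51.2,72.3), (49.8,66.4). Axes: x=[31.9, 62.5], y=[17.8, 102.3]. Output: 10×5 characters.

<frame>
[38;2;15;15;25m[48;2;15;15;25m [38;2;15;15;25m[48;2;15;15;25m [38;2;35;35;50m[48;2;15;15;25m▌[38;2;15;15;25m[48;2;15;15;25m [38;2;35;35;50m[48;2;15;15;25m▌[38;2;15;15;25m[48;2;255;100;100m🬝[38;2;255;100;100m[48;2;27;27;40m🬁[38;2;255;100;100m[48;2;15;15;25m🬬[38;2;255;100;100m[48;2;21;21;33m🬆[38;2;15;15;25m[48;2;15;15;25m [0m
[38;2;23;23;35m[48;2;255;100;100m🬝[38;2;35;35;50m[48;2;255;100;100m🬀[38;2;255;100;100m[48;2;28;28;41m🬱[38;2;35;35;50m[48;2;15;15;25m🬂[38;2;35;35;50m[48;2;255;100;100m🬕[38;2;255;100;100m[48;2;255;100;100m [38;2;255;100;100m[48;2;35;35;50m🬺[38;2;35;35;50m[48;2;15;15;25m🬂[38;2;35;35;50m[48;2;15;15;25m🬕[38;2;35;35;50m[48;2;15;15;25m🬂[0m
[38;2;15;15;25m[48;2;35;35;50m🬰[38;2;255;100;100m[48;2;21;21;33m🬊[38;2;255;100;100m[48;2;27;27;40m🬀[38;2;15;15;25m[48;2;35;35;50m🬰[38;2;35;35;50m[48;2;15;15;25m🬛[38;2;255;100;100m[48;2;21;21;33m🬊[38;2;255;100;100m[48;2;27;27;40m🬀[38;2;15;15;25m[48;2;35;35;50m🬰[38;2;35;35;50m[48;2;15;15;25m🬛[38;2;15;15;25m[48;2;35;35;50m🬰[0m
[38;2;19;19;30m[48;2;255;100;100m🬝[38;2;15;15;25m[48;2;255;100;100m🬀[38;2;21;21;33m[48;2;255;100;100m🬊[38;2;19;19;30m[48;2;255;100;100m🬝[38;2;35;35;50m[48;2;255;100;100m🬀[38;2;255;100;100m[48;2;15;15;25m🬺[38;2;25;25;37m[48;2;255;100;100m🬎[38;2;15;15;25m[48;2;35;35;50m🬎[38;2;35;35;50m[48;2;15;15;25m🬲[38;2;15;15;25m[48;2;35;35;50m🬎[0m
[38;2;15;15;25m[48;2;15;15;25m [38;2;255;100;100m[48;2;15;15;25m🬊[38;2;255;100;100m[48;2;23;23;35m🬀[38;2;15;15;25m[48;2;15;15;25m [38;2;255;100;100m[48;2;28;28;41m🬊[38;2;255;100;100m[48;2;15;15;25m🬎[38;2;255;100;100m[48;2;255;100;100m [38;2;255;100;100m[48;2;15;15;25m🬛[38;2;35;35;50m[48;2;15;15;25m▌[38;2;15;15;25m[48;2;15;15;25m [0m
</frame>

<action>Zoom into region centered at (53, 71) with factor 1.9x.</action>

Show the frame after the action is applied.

<frame>
[38;2;15;15;25m[48;2;15;15;25m [38;2;15;15;25m[48;2;15;15;25m [38;2;35;35;50m[48;2;15;15;25m▌[38;2;15;15;25m[48;2;15;15;25m [38;2;35;35;50m[48;2;15;15;25m▌[38;2;15;15;25m[48;2;15;15;25m [38;2;35;35;50m[48;2;15;15;25m▌[38;2;15;15;25m[48;2;15;15;25m [38;2;35;35;50m[48;2;15;15;25m▌[38;2;15;15;25m[48;2;15;15;25m [0m
[38;2;35;35;50m[48;2;15;15;25m🬂[38;2;35;35;50m[48;2;15;15;25m🬂[38;2;35;35;50m[48;2;15;15;25m🬕[38;2;28;28;41m[48;2;255;100;100m🬆[38;2;27;27;40m[48;2;255;100;100m🬬[38;2;35;35;50m[48;2;15;15;25m🬂[38;2;35;35;50m[48;2;15;15;25m🬕[38;2;35;35;50m[48;2;15;15;25m🬂[38;2;35;35;50m[48;2;15;15;25m🬕[38;2;35;35;50m[48;2;15;15;25m🬂[0m
[38;2;15;15;25m[48;2;35;35;50m🬰[38;2;23;23;35m[48;2;255;100;100m🬝[38;2;35;35;50m[48;2;255;100;100m🬀[38;2;255;100;100m[48;2;255;100;100m [38;2;255;100;100m[48;2;28;28;41m🬆[38;2;15;15;25m[48;2;35;35;50m🬰[38;2;35;35;50m[48;2;15;15;25m🬛[38;2;15;15;25m[48;2;35;35;50m🬰[38;2;35;35;50m[48;2;15;15;25m🬛[38;2;15;15;25m[48;2;35;35;50m🬰[0m
[38;2;15;15;25m[48;2;35;35;50m🬎[38;2;15;15;25m[48;2;35;35;50m🬎[38;2;255;100;100m[48;2;35;35;50m🬊[38;2;255;100;100m[48;2;23;23;35m🬀[38;2;35;35;50m[48;2;15;15;25m🬲[38;2;15;15;25m[48;2;35;35;50m🬎[38;2;35;35;50m[48;2;15;15;25m🬲[38;2;15;15;25m[48;2;35;35;50m🬎[38;2;35;35;50m[48;2;15;15;25m🬲[38;2;15;15;25m[48;2;35;35;50m🬎[0m
[38;2;15;15;25m[48;2;15;15;25m [38;2;15;15;25m[48;2;15;15;25m [38;2;35;35;50m[48;2;15;15;25m▌[38;2;15;15;25m[48;2;15;15;25m [38;2;35;35;50m[48;2;15;15;25m▌[38;2;15;15;25m[48;2;15;15;25m [38;2;35;35;50m[48;2;15;15;25m▌[38;2;15;15;25m[48;2;15;15;25m [38;2;35;35;50m[48;2;15;15;25m▌[38;2;15;15;25m[48;2;15;15;25m [0m
</frame>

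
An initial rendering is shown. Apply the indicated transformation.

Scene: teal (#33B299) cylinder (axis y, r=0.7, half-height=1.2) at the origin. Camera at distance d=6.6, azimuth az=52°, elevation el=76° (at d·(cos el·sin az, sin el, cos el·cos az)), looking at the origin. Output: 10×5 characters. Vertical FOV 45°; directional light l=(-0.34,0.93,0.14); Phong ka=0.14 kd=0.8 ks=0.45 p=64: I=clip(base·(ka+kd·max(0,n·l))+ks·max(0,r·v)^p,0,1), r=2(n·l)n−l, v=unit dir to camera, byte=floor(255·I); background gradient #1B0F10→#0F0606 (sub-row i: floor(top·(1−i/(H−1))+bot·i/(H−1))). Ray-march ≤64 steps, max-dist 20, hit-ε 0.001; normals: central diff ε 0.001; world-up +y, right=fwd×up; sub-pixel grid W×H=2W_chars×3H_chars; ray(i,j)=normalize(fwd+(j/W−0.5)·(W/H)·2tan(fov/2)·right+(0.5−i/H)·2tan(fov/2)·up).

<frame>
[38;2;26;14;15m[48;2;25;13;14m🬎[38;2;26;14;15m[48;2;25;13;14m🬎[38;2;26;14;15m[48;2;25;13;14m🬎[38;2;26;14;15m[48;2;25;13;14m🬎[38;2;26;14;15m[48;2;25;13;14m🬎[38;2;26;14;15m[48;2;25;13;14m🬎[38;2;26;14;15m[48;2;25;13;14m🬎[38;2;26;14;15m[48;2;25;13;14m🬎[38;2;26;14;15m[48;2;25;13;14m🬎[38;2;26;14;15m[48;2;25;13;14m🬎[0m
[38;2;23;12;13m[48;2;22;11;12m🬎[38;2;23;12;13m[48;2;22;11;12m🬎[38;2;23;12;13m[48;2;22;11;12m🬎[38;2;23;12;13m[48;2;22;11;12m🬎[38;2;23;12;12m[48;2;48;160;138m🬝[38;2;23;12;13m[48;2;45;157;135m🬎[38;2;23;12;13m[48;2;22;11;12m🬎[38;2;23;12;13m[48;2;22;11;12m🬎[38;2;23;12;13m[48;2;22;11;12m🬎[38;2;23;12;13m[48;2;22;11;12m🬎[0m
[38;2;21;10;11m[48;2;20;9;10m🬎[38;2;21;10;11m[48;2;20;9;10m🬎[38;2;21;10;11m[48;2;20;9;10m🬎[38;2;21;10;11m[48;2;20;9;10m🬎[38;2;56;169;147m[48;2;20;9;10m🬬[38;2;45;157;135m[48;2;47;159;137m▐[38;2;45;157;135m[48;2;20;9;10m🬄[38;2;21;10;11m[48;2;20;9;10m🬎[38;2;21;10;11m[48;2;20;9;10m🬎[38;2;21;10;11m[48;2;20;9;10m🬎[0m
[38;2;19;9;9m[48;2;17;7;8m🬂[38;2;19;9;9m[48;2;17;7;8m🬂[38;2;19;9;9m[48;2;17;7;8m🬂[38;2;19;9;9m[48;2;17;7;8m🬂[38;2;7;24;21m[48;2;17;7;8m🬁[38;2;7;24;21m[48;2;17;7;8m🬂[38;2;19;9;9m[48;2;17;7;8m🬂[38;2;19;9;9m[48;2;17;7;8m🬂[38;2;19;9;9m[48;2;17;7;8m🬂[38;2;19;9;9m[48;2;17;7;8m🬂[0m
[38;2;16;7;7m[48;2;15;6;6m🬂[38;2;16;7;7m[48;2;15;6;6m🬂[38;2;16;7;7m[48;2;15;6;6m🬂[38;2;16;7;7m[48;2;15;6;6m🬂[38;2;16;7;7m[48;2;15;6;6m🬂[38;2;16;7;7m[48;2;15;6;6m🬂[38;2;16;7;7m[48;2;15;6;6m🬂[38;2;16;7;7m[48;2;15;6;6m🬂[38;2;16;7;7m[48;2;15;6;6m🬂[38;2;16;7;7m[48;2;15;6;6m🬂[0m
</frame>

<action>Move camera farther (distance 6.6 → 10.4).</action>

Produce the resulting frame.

<frame>
[38;2;26;14;15m[48;2;25;13;14m🬎[38;2;26;14;15m[48;2;25;13;14m🬎[38;2;26;14;15m[48;2;25;13;14m🬎[38;2;26;14;15m[48;2;25;13;14m🬎[38;2;26;14;15m[48;2;25;13;14m🬎[38;2;26;14;15m[48;2;25;13;14m🬎[38;2;26;14;15m[48;2;25;13;14m🬎[38;2;26;14;15m[48;2;25;13;14m🬎[38;2;26;14;15m[48;2;25;13;14m🬎[38;2;26;14;15m[48;2;25;13;14m🬎[0m
[38;2;23;12;13m[48;2;22;11;12m🬎[38;2;23;12;13m[48;2;22;11;12m🬎[38;2;23;12;13m[48;2;22;11;12m🬎[38;2;23;12;13m[48;2;22;11;12m🬎[38;2;23;12;13m[48;2;22;11;12m🬎[38;2;23;12;13m[48;2;22;11;12m🬎[38;2;23;12;13m[48;2;22;11;12m🬎[38;2;23;12;13m[48;2;22;11;12m🬎[38;2;23;12;13m[48;2;22;11;12m🬎[38;2;23;12;13m[48;2;22;11;12m🬎[0m
[38;2;21;10;11m[48;2;20;9;10m🬎[38;2;21;10;11m[48;2;20;9;10m🬎[38;2;21;10;11m[48;2;20;9;10m🬎[38;2;21;10;11m[48;2;20;9;10m🬎[38;2;53;166;144m[48;2;19;16;15m🬇[38;2;14;17;16m[48;2;47;159;137m🬠[38;2;21;10;11m[48;2;20;9;10m🬎[38;2;21;10;11m[48;2;20;9;10m🬎[38;2;21;10;11m[48;2;20;9;10m🬎[38;2;21;10;11m[48;2;20;9;10m🬎[0m
[38;2;19;9;9m[48;2;17;7;8m🬂[38;2;19;9;9m[48;2;17;7;8m🬂[38;2;19;9;9m[48;2;17;7;8m🬂[38;2;19;9;9m[48;2;17;7;8m🬂[38;2;19;9;9m[48;2;17;7;8m🬂[38;2;7;24;21m[48;2;17;7;8m🬀[38;2;19;9;9m[48;2;17;7;8m🬂[38;2;19;9;9m[48;2;17;7;8m🬂[38;2;19;9;9m[48;2;17;7;8m🬂[38;2;19;9;9m[48;2;17;7;8m🬂[0m
[38;2;16;7;7m[48;2;15;6;6m🬂[38;2;16;7;7m[48;2;15;6;6m🬂[38;2;16;7;7m[48;2;15;6;6m🬂[38;2;16;7;7m[48;2;15;6;6m🬂[38;2;16;7;7m[48;2;15;6;6m🬂[38;2;16;7;7m[48;2;15;6;6m🬂[38;2;16;7;7m[48;2;15;6;6m🬂[38;2;16;7;7m[48;2;15;6;6m🬂[38;2;16;7;7m[48;2;15;6;6m🬂[38;2;16;7;7m[48;2;15;6;6m🬂[0m
</frame>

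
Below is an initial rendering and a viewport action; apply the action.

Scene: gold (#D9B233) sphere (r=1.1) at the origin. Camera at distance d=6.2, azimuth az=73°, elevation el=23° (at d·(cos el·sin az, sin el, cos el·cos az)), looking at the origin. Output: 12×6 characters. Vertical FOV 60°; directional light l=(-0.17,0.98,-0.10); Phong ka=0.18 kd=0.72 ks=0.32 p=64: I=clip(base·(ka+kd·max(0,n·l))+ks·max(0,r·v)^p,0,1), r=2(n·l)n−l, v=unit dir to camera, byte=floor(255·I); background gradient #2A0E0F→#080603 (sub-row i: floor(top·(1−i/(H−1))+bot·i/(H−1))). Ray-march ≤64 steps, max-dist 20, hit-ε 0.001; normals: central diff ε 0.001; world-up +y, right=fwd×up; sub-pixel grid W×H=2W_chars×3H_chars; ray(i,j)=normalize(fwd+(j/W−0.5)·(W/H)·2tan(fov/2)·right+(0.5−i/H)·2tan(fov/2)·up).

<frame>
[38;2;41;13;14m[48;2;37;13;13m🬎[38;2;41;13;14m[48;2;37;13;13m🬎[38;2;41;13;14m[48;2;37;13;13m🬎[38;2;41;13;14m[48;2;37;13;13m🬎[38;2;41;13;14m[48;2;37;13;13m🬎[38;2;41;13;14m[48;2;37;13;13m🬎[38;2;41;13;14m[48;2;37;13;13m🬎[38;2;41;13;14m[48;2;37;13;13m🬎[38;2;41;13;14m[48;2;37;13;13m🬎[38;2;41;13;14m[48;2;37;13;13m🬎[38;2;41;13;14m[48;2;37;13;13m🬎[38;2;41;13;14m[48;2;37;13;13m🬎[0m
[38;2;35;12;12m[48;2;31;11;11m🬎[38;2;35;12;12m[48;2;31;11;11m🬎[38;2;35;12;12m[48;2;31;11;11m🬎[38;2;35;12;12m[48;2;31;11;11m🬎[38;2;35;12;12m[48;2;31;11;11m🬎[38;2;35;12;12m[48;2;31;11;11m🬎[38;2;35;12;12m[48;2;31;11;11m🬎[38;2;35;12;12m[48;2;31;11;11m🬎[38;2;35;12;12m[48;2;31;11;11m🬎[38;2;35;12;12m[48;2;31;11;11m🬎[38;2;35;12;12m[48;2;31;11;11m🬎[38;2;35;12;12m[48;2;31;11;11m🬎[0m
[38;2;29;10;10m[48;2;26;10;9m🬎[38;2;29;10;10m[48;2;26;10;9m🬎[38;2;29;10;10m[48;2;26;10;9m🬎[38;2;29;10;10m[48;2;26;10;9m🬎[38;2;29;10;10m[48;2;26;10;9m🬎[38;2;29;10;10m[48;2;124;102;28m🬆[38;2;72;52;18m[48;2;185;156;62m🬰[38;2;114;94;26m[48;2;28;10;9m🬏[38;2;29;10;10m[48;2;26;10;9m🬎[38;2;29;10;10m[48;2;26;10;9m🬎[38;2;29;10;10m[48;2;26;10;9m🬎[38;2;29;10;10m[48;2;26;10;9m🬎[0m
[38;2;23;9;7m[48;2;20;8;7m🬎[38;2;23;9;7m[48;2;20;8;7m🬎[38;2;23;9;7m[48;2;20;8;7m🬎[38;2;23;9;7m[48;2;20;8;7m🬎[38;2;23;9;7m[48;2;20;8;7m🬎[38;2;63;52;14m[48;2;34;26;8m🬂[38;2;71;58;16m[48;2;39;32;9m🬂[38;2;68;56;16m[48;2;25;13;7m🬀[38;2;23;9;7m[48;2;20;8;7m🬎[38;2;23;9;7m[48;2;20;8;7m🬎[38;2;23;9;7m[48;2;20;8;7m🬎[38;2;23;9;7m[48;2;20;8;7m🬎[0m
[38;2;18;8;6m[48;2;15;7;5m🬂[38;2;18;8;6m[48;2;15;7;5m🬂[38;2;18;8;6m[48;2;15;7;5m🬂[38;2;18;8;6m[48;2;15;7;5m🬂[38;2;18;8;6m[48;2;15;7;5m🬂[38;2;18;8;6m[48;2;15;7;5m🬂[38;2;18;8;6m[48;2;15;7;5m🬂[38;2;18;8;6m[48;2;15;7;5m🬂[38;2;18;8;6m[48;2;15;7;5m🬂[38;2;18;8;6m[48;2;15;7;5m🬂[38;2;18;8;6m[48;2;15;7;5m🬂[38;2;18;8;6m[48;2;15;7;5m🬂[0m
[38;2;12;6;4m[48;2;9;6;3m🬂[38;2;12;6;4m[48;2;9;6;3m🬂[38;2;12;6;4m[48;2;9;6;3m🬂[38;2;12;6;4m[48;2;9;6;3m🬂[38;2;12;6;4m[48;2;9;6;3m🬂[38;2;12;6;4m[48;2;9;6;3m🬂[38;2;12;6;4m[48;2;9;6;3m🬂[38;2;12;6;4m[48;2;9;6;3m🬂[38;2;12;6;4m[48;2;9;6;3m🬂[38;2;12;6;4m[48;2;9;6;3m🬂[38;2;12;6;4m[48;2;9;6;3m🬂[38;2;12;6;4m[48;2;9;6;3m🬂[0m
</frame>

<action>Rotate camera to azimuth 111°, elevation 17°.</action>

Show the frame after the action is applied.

<frame>
[38;2;41;13;14m[48;2;37;13;13m🬎[38;2;41;13;14m[48;2;37;13;13m🬎[38;2;41;13;14m[48;2;37;13;13m🬎[38;2;41;13;14m[48;2;37;13;13m🬎[38;2;41;13;14m[48;2;37;13;13m🬎[38;2;41;13;14m[48;2;37;13;13m🬎[38;2;41;13;14m[48;2;37;13;13m🬎[38;2;41;13;14m[48;2;37;13;13m🬎[38;2;41;13;14m[48;2;37;13;13m🬎[38;2;41;13;14m[48;2;37;13;13m🬎[38;2;41;13;14m[48;2;37;13;13m🬎[38;2;41;13;14m[48;2;37;13;13m🬎[0m
[38;2;35;12;12m[48;2;31;11;11m🬎[38;2;35;12;12m[48;2;31;11;11m🬎[38;2;35;12;12m[48;2;31;11;11m🬎[38;2;35;12;12m[48;2;31;11;11m🬎[38;2;35;12;12m[48;2;31;11;11m🬎[38;2;35;12;12m[48;2;31;11;11m🬎[38;2;35;12;12m[48;2;31;11;11m🬎[38;2;35;12;12m[48;2;31;11;11m🬎[38;2;35;12;12m[48;2;31;11;11m🬎[38;2;35;12;12m[48;2;31;11;11m🬎[38;2;35;12;12m[48;2;31;11;11m🬎[38;2;35;12;12m[48;2;31;11;11m🬎[0m
[38;2;29;10;10m[48;2;26;10;9m🬎[38;2;29;10;10m[48;2;26;10;9m🬎[38;2;29;10;10m[48;2;26;10;9m🬎[38;2;29;10;10m[48;2;26;10;9m🬎[38;2;29;10;10m[48;2;26;10;9m🬎[38;2;29;10;10m[48;2;112;92;26m🬆[38;2;30;11;10m[48;2;142;118;39m🬂[38;2;121;99;28m[48;2;28;10;9m🬏[38;2;29;10;10m[48;2;26;10;9m🬎[38;2;29;10;10m[48;2;26;10;9m🬎[38;2;29;10;10m[48;2;26;10;9m🬎[38;2;29;10;10m[48;2;26;10;9m🬎[0m
[38;2;23;9;7m[48;2;20;8;7m🬎[38;2;23;9;7m[48;2;20;8;7m🬎[38;2;23;9;7m[48;2;20;8;7m🬎[38;2;23;9;7m[48;2;20;8;7m🬎[38;2;23;9;7m[48;2;20;8;7m🬎[38;2;43;35;10m[48;2;20;8;7m🬬[38;2;68;55;15m[48;2;39;32;9m🬂[38;2;74;61;17m[48;2;25;13;7m🬀[38;2;23;9;7m[48;2;20;8;7m🬎[38;2;23;9;7m[48;2;20;8;7m🬎[38;2;23;9;7m[48;2;20;8;7m🬎[38;2;23;9;7m[48;2;20;8;7m🬎[0m
[38;2;18;8;6m[48;2;15;7;5m🬂[38;2;18;8;6m[48;2;15;7;5m🬂[38;2;18;8;6m[48;2;15;7;5m🬂[38;2;18;8;6m[48;2;15;7;5m🬂[38;2;18;8;6m[48;2;15;7;5m🬂[38;2;18;8;6m[48;2;15;7;5m🬂[38;2;18;8;6m[48;2;15;7;5m🬂[38;2;18;8;6m[48;2;15;7;5m🬂[38;2;18;8;6m[48;2;15;7;5m🬂[38;2;18;8;6m[48;2;15;7;5m🬂[38;2;18;8;6m[48;2;15;7;5m🬂[38;2;18;8;6m[48;2;15;7;5m🬂[0m
[38;2;12;6;4m[48;2;9;6;3m🬂[38;2;12;6;4m[48;2;9;6;3m🬂[38;2;12;6;4m[48;2;9;6;3m🬂[38;2;12;6;4m[48;2;9;6;3m🬂[38;2;12;6;4m[48;2;9;6;3m🬂[38;2;12;6;4m[48;2;9;6;3m🬂[38;2;12;6;4m[48;2;9;6;3m🬂[38;2;12;6;4m[48;2;9;6;3m🬂[38;2;12;6;4m[48;2;9;6;3m🬂[38;2;12;6;4m[48;2;9;6;3m🬂[38;2;12;6;4m[48;2;9;6;3m🬂[38;2;12;6;4m[48;2;9;6;3m🬂[0m
</frame>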